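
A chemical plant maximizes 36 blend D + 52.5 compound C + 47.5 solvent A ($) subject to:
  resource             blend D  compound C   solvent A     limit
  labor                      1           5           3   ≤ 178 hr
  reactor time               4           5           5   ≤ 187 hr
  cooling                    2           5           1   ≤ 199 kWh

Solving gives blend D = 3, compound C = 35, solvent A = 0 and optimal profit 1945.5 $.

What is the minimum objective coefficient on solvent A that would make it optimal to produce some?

Binding: labor and reactor time. Non-binding: cooling (18 unused).
By complementary slackness, y = 0 for the non-binding constraint.
Dual feasibility on the basic columns requires 1·y_labor + 4·y_reactor time = 36, 5·y_labor + 5·y_reactor time = 52.5.
Solving: y_labor = 2, y_reactor time = 8.5.
solvent A enters the basis when its profit ≥ yᵀa₃ = 2·3 + 8.5·5 = 48.5.

48.5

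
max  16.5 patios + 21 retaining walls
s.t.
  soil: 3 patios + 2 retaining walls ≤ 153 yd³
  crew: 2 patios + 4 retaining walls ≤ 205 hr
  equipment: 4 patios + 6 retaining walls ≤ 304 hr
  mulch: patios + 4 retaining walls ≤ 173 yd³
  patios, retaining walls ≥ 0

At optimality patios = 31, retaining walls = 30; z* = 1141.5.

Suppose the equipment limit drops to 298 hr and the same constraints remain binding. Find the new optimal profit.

1123.5

At the optimum: soil uses 153 of 153 (binding); crew uses 182 of 205 (slack = 23); equipment uses 304 of 304 (binding); mulch uses 151 of 173 (slack = 22).
Slack constraints have shadow price 0 (complementary slackness).
The binding rows give the dual system: 3·y_soil + 4·y_equipment = 16.5 and 2·y_soil + 6·y_equipment = 21.
This yields shadow prices y_soil = 1.5, y_equipment = 3.
Δz = y_equipment·Δb = 3 × (-6) = -18, so new z* = 1141.5 − 18 = 1123.5.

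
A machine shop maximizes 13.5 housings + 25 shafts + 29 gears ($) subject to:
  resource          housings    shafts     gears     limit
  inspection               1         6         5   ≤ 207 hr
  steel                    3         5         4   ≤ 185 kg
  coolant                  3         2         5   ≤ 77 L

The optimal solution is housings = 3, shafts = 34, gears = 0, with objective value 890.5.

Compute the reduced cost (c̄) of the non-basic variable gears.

-3.5

Binding: inspection and coolant. Non-binding: steel (6 unused).
Slack constraints have shadow price 0 (complementary slackness).
Dual feasibility on the basic columns requires 1·y_inspection + 3·y_coolant = 13.5, 6·y_inspection + 2·y_coolant = 25.
Solving: y_inspection = 3, y_coolant = 3.5.
Reduced cost of gears: c₃ − yᵀa₃ = 29 − (3·5 + 3.5·5) = 29 − 32.5 = -3.5.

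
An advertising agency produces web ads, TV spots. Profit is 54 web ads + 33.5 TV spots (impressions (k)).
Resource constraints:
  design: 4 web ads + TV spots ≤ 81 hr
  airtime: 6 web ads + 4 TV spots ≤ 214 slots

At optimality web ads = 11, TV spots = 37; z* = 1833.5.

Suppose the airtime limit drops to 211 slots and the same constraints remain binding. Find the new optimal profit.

Check each constraint at x*: design 81/81 (tight); airtime 214/214 (tight).
From A_Bᵀ y = c: 4·y_design + 6·y_airtime = 54; 1·y_design + 4·y_airtime = 33.5.
→ y_design = 1.5 and y_airtime = 8.
Δz = y_airtime·Δb = 8 × (-3) = -24, so new z* = 1833.5 − 24 = 1809.5.

1809.5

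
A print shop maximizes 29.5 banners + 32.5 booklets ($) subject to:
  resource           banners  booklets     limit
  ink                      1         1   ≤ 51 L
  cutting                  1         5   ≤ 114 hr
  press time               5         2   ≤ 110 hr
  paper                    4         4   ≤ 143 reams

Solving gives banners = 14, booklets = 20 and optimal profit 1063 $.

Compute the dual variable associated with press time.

5

At the optimum: ink uses 34 of 51 (slack = 17); cutting uses 114 of 114 (binding); press time uses 110 of 110 (binding); paper uses 136 of 143 (slack = 7).
By complementary slackness, y = 0 for the non-binding constraints.
The binding rows give the dual system: 1·y_cutting + 5·y_press time = 29.5 and 5·y_cutting + 2·y_press time = 32.5.
→ y_cutting = 4.5 and y_press time = 5.
Shadow price of press time = 5.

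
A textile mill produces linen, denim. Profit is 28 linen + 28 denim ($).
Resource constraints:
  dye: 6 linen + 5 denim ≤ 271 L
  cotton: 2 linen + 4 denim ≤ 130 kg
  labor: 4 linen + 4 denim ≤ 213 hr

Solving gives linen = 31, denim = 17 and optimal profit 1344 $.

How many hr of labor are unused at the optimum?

labor used = 4·31 + 4·17 = 192; slack = 213 − 192 = 21.

21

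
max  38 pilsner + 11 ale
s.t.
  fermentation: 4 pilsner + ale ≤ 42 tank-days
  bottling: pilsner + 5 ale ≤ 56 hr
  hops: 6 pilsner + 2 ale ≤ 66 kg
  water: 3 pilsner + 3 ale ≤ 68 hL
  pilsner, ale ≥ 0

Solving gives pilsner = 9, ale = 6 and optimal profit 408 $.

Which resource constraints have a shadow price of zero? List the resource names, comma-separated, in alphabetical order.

bottling, water

fermentation: 42/42 (binding)
bottling: 39/56 (slack 17)
hops: 66/66 (binding)
water: 45/68 (slack 23)
By complementary slackness, a constraint with positive slack has shadow price 0 → bottling, water.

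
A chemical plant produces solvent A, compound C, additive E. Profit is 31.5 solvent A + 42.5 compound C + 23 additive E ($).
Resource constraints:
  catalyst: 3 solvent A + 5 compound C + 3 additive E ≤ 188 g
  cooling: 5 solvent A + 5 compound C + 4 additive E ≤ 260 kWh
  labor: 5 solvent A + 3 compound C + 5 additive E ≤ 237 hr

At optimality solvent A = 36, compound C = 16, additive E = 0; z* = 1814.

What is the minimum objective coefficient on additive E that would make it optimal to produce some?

Check each constraint at x*: catalyst 188/188 (tight); cooling 260/260 (tight); labor 228/237 (slack 9).
By complementary slackness, y = 0 for the non-binding constraint.
The binding rows give the dual system: 3·y_catalyst + 5·y_cooling = 31.5 and 5·y_catalyst + 5·y_cooling = 42.5.
Solving: y_catalyst = 5.5, y_cooling = 3.
additive E enters the basis when its profit ≥ yᵀa₃ = 5.5·3 + 3·4 = 28.5.

28.5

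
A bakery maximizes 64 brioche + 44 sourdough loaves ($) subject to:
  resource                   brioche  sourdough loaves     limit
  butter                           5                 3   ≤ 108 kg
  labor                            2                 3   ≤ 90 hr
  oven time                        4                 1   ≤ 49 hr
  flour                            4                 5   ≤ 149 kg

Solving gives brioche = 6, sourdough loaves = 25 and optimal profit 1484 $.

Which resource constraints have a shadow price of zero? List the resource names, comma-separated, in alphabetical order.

butter: 105/108 (slack 3)
labor: 87/90 (slack 3)
oven time: 49/49 (binding)
flour: 149/149 (binding)
By complementary slackness, a constraint with positive slack has shadow price 0 → butter, labor.

butter, labor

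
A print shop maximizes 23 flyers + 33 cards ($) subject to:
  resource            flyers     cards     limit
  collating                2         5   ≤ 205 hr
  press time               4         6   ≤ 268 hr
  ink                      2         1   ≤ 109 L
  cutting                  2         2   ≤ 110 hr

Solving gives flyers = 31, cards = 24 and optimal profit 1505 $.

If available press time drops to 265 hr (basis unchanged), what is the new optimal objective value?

1490

At the optimum: collating uses 182 of 205 (slack = 23); press time uses 268 of 268 (binding); ink uses 86 of 109 (slack = 23); cutting uses 110 of 110 (binding).
Slack constraints have shadow price 0 (complementary slackness).
From A_Bᵀ y = c: 4·y_press time + 2·y_cutting = 23; 6·y_press time + 2·y_cutting = 33.
→ y_press time = 5 and y_cutting = 1.5.
Δz = y_press time·Δb = 5 × (-3) = -15, so new z* = 1505 − 15 = 1490.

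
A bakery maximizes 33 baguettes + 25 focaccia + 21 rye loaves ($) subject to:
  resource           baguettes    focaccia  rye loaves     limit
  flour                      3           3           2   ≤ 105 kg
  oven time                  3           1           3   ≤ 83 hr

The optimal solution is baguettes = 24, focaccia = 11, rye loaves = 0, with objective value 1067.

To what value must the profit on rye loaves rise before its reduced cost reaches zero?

26

Check each constraint at x*: flour 105/105 (tight); oven time 83/83 (tight).
From A_Bᵀ y = c: 3·y_flour + 3·y_oven time = 33; 3·y_flour + 1·y_oven time = 25.
Solving: y_flour = 7, y_oven time = 4.
rye loaves enters the basis when its profit ≥ yᵀa₃ = 7·2 + 4·3 = 26.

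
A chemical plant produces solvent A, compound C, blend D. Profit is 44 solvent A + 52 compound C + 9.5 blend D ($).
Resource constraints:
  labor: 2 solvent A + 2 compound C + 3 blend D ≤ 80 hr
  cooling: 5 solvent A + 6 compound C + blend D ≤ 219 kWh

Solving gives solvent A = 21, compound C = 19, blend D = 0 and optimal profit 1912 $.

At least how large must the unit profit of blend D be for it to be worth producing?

14

Check each constraint at x*: labor 80/80 (tight); cooling 219/219 (tight).
From A_Bᵀ y = c: 2·y_labor + 5·y_cooling = 44; 2·y_labor + 6·y_cooling = 52.
Solving: y_labor = 2, y_cooling = 8.
blend D enters the basis when its profit ≥ yᵀa₃ = 2·3 + 8·1 = 14.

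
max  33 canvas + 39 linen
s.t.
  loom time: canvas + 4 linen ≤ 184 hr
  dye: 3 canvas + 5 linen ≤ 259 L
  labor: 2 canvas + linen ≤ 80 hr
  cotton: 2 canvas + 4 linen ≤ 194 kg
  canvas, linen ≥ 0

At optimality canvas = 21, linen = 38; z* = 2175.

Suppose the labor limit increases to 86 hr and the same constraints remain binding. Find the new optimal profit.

Check each constraint at x*: loom time 173/184 (slack 11); dye 253/259 (slack 6); labor 80/80 (tight); cotton 194/194 (tight).
Since loom time, dye are not tight, their duals are 0.
Dual feasibility on the basic columns requires 2·y_labor + 2·y_cotton = 33, 1·y_labor + 4·y_cotton = 39.
Solving: y_labor = 9, y_cotton = 7.5.
Δz = y_labor·Δb = 9 × (6) = 54, so new z* = 2175 + 54 = 2229.

2229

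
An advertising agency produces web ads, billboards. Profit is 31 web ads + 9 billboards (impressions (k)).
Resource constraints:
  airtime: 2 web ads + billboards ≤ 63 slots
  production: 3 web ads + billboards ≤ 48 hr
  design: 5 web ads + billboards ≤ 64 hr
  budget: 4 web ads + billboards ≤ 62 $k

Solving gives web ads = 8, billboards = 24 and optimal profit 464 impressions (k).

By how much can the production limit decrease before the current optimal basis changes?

Binding constraints: production, design. The basis is B = [[3,1],[5,1]] with det -2.
Per unit decrease in production, x* moves by d = (0.5, -2.5).
The basis stays optimal until billboards reaches 0; allowable decrease = 9.6 hr.

9.6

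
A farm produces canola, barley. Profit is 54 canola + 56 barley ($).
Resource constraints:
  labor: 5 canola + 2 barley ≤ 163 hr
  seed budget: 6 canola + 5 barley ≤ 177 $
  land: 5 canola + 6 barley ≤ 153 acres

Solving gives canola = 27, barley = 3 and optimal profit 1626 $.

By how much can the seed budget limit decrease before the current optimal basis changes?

49.5

Binding constraints: seed budget, land. The basis is B = [[6,5],[5,6]] with det 11.
Per unit decrease in seed budget, x* moves by d = (-0.5455, 0.4545).
The basis stays optimal until canola reaches 0; allowable decrease = 49.5 $.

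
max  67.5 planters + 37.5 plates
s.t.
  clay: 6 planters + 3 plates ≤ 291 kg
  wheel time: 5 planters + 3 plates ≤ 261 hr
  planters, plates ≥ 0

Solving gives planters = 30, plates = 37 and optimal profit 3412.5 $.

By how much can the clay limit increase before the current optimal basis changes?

Binding constraints: clay, wheel time. The basis is B = [[6,3],[5,3]] with det 3.
Per unit increase in clay, x* moves by d = (1, -1.6667).
The basis stays optimal until plates reaches 0; allowable increase = 22.2 kg.

22.2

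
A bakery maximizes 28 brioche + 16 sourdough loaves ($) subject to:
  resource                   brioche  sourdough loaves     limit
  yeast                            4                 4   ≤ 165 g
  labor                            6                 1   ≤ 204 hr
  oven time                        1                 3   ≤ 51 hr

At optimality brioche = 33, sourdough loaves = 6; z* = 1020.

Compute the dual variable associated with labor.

4

Binding: labor and oven time. Non-binding: yeast (9 unused).
Slack constraints have shadow price 0 (complementary slackness).
Dual feasibility on the basic columns requires 6·y_labor + 1·y_oven time = 28, 1·y_labor + 3·y_oven time = 16.
→ y_labor = 4 and y_oven time = 4.
Shadow price of labor = 4.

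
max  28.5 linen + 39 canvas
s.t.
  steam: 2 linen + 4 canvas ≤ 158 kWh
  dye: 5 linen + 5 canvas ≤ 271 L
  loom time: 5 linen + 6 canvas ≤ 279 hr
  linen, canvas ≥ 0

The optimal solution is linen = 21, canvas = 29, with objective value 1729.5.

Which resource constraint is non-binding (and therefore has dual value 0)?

steam: 158/158 (binding)
dye: 250/271 (slack 21)
loom time: 279/279 (binding)
By complementary slackness, a constraint with positive slack has shadow price 0 → dye.

dye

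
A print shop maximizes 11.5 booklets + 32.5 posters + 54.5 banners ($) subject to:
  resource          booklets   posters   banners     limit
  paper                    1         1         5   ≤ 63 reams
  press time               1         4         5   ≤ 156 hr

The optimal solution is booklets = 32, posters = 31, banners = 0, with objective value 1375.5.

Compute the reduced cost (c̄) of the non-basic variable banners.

Check each constraint at x*: paper 63/63 (tight); press time 156/156 (tight).
From A_Bᵀ y = c: 1·y_paper + 1·y_press time = 11.5; 1·y_paper + 4·y_press time = 32.5.
This yields shadow prices y_paper = 4.5, y_press time = 7.
Reduced cost of banners: c₃ − yᵀa₃ = 54.5 − (4.5·5 + 7·5) = 54.5 − 57.5 = -3.

-3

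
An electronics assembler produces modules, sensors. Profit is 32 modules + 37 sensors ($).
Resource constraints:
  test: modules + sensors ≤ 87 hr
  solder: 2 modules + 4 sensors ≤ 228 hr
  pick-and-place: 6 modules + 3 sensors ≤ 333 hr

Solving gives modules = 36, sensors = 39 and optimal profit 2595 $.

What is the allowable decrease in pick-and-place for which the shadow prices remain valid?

Binding constraints: solder, pick-and-place. The basis is B = [[2,4],[6,3]] with det -18.
Per unit decrease in pick-and-place, x* moves by d = (-0.2222, 0.1111).
The basis stays optimal until modules reaches 0; allowable decrease = 162 hr.

162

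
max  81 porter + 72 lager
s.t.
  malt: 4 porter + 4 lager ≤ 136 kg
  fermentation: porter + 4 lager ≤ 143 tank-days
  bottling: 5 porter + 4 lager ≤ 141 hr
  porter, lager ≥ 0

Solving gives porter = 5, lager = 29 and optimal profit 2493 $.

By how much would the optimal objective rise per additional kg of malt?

9

Binding: malt and bottling. Non-binding: fermentation (22 unused).
Since fermentation is not tight, its dual is 0.
From A_Bᵀ y = c: 4·y_malt + 5·y_bottling = 81; 4·y_malt + 4·y_bottling = 72.
→ y_malt = 9 and y_bottling = 9.
Shadow price of malt = 9.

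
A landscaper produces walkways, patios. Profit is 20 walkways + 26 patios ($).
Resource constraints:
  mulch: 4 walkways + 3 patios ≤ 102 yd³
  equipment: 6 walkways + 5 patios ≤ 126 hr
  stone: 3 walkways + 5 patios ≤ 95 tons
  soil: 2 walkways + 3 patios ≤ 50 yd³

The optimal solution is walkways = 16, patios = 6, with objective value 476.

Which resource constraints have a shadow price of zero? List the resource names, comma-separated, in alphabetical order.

mulch: 82/102 (slack 20)
equipment: 126/126 (binding)
stone: 78/95 (slack 17)
soil: 50/50 (binding)
By complementary slackness, a constraint with positive slack has shadow price 0 → mulch, stone.

mulch, stone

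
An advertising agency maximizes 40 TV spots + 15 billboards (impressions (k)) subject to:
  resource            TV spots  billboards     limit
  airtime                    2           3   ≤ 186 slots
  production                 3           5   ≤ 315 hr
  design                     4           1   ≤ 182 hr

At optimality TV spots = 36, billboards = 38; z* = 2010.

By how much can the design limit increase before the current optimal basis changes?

Binding constraints: airtime, design. The basis is B = [[2,3],[4,1]] with det -10.
Per unit increase in design, x* moves by d = (0.3, -0.2).
The basis stays optimal until billboards reaches 0; allowable increase = 190 hr.

190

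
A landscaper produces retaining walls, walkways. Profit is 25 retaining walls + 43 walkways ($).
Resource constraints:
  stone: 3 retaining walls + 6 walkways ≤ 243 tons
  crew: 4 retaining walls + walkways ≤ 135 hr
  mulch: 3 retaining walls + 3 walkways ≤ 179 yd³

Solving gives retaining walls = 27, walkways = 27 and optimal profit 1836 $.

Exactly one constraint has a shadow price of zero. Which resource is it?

mulch

stone: 243/243 (binding)
crew: 135/135 (binding)
mulch: 162/179 (slack 17)
By complementary slackness, a constraint with positive slack has shadow price 0 → mulch.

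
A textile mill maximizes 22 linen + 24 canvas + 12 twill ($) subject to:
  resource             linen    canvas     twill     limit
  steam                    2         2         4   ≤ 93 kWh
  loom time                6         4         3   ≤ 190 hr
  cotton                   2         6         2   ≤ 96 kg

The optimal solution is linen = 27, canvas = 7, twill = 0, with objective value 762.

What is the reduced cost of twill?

Check each constraint at x*: steam 68/93 (slack 25); loom time 190/190 (tight); cotton 96/96 (tight).
Slack constraints have shadow price 0 (complementary slackness).
From A_Bᵀ y = c: 6·y_loom time + 2·y_cotton = 22; 4·y_loom time + 6·y_cotton = 24.
This yields shadow prices y_loom time = 3, y_cotton = 2.
Reduced cost of twill: c₃ − yᵀa₃ = 12 − (3·3 + 2·2) = 12 − 13 = -1.

-1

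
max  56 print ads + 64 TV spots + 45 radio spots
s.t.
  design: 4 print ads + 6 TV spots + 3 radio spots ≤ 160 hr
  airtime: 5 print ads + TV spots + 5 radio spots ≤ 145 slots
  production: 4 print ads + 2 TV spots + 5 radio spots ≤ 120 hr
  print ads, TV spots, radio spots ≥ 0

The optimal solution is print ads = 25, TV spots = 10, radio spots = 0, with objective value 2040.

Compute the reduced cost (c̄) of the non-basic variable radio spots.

At the optimum: design uses 160 of 160 (binding); airtime uses 135 of 145 (slack = 10); production uses 120 of 120 (binding).
By complementary slackness, y = 0 for the non-binding constraint.
From A_Bᵀ y = c: 4·y_design + 4·y_production = 56; 6·y_design + 2·y_production = 64.
This yields shadow prices y_design = 9, y_production = 5.
Reduced cost of radio spots: c₃ − yᵀa₃ = 45 − (9·3 + 5·5) = 45 − 52 = -7.

-7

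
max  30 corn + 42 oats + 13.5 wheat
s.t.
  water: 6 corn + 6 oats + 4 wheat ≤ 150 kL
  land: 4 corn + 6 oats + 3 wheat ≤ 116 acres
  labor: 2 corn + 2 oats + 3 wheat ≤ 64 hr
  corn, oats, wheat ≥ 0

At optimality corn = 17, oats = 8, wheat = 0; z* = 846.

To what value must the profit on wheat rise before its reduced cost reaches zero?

22

Check each constraint at x*: water 150/150 (tight); land 116/116 (tight); labor 50/64 (slack 14).
Since labor is not tight, its dual is 0.
From A_Bᵀ y = c: 6·y_water + 4·y_land = 30; 6·y_water + 6·y_land = 42.
→ y_water = 1 and y_land = 6.
wheat enters the basis when its profit ≥ yᵀa₃ = 1·4 + 6·3 = 22.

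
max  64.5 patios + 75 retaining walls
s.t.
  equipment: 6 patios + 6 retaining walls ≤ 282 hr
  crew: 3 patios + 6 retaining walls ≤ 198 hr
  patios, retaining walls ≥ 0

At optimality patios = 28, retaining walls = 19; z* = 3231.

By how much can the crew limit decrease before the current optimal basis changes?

57

Binding constraints: equipment, crew. The basis is B = [[6,6],[3,6]] with det 18.
Per unit decrease in crew, x* moves by d = (0.3333, -0.3333).
The basis stays optimal until retaining walls reaches 0; allowable decrease = 57 hr.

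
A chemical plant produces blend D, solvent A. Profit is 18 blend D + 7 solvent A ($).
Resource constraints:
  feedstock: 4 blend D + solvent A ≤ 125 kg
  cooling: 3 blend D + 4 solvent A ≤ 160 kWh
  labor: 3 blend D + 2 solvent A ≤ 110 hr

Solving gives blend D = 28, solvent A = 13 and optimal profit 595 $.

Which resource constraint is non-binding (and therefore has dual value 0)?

cooling

feedstock: 125/125 (binding)
cooling: 136/160 (slack 24)
labor: 110/110 (binding)
By complementary slackness, a constraint with positive slack has shadow price 0 → cooling.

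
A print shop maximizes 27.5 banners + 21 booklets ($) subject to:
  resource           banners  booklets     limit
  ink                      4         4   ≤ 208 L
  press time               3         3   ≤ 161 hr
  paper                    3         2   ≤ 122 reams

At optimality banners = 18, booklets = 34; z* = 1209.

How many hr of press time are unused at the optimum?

5

press time used = 3·18 + 3·34 = 156; slack = 161 − 156 = 5.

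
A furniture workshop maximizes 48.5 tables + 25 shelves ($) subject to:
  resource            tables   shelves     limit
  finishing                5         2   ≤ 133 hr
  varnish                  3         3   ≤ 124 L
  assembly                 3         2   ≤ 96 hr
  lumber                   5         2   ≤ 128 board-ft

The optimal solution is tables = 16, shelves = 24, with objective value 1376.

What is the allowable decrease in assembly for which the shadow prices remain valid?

Binding constraints: assembly, lumber. The basis is B = [[3,2],[5,2]] with det -4.
Per unit decrease in assembly, x* moves by d = (0.5, -1.25).
The basis stays optimal until shelves reaches 0; allowable decrease = 19.2 hr.

19.2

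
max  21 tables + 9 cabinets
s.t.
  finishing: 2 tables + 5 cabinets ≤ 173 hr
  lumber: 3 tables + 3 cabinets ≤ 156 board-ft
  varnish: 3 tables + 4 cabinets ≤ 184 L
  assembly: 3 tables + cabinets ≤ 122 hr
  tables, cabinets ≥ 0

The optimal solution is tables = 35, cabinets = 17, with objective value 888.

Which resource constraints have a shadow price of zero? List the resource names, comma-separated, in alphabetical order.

finishing: 155/173 (slack 18)
lumber: 156/156 (binding)
varnish: 173/184 (slack 11)
assembly: 122/122 (binding)
By complementary slackness, a constraint with positive slack has shadow price 0 → finishing, varnish.

finishing, varnish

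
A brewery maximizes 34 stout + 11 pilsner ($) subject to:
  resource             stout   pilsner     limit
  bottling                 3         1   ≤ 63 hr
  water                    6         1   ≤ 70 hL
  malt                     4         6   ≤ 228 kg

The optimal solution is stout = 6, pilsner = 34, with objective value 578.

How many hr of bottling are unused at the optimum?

11

bottling used = 3·6 + 1·34 = 52; slack = 63 − 52 = 11.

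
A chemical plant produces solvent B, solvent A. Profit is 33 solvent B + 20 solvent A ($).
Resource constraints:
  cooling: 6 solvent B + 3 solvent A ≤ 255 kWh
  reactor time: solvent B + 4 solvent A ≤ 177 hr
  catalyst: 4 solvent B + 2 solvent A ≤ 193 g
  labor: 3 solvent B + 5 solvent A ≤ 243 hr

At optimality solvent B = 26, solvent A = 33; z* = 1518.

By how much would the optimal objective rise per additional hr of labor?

1

Binding: cooling and labor. Non-binding: reactor time (19 unused), catalyst (23 unused).
Since reactor time, catalyst are not tight, their duals are 0.
The binding rows give the dual system: 6·y_cooling + 3·y_labor = 33 and 3·y_cooling + 5·y_labor = 20.
This yields shadow prices y_cooling = 5, y_labor = 1.
Shadow price of labor = 1.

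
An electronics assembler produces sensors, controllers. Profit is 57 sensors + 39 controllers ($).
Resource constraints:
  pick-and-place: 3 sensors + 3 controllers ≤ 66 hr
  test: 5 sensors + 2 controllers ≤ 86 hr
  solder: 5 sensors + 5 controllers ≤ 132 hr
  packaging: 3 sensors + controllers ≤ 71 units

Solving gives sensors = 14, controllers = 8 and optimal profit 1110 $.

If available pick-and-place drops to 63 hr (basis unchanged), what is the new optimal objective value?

At the optimum: pick-and-place uses 66 of 66 (binding); test uses 86 of 86 (binding); solder uses 110 of 132 (slack = 22); packaging uses 50 of 71 (slack = 21).
Since solder, packaging are not tight, their duals are 0.
From A_Bᵀ y = c: 3·y_pick-and-place + 5·y_test = 57; 3·y_pick-and-place + 2·y_test = 39.
This yields shadow prices y_pick-and-place = 9, y_test = 6.
Δz = y_pick-and-place·Δb = 9 × (-3) = -27, so new z* = 1110 − 27 = 1083.

1083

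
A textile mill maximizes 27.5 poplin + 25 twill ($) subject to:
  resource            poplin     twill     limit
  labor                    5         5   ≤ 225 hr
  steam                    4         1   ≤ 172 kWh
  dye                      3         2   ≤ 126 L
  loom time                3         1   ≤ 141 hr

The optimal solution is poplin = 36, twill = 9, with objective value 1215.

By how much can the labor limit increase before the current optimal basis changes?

Binding constraints: labor, dye. The basis is B = [[5,5],[3,2]] with det -5.
Per unit increase in labor, x* moves by d = (-0.4, 0.6).
The basis stays optimal until poplin reaches 0; allowable increase = 90 hr.

90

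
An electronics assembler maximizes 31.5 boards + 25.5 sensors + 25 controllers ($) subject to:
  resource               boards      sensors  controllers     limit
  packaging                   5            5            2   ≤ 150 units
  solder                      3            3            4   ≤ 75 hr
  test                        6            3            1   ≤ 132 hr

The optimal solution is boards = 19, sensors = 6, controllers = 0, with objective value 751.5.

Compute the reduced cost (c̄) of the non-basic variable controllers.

-3

Binding: solder and test. Non-binding: packaging (25 unused).
Since packaging is not tight, its dual is 0.
Dual feasibility on the basic columns requires 3·y_solder + 6·y_test = 31.5, 3·y_solder + 3·y_test = 25.5.
Solving: y_solder = 6.5, y_test = 2.
Reduced cost of controllers: c₃ − yᵀa₃ = 25 − (6.5·4 + 2·1) = 25 − 28 = -3.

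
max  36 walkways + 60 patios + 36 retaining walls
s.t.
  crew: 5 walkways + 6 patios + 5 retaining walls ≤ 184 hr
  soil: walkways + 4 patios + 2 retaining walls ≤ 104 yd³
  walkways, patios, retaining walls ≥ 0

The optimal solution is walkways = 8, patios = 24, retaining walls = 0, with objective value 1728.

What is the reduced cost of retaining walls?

-6

Both crew and soil are binding at x*.
The binding rows give the dual system: 5·y_crew + 1·y_soil = 36 and 6·y_crew + 4·y_soil = 60.
This yields shadow prices y_crew = 6, y_soil = 6.
Reduced cost of retaining walls: c₃ − yᵀa₃ = 36 − (6·5 + 6·2) = 36 − 42 = -6.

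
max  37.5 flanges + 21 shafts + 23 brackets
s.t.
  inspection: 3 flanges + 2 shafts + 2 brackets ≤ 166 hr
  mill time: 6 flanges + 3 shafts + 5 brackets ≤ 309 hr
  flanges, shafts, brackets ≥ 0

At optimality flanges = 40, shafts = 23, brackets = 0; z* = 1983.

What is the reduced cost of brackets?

-6

At the optimum: inspection uses 166 of 166 (binding); mill time uses 309 of 309 (binding).
From A_Bᵀ y = c: 3·y_inspection + 6·y_mill time = 37.5; 2·y_inspection + 3·y_mill time = 21.
→ y_inspection = 4.5 and y_mill time = 4.
Reduced cost of brackets: c₃ − yᵀa₃ = 23 − (4.5·2 + 4·5) = 23 − 29 = -6.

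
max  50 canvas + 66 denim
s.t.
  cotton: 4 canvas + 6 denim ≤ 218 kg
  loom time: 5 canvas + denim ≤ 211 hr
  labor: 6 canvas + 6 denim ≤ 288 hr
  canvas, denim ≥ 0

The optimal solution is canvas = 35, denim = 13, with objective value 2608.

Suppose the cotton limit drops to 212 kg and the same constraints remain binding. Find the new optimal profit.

2560

At the optimum: cotton uses 218 of 218 (binding); loom time uses 188 of 211 (slack = 23); labor uses 288 of 288 (binding).
Slack constraints have shadow price 0 (complementary slackness).
From A_Bᵀ y = c: 4·y_cotton + 6·y_labor = 50; 6·y_cotton + 6·y_labor = 66.
This yields shadow prices y_cotton = 8, y_labor = 3.
Δz = y_cotton·Δb = 8 × (-6) = -48, so new z* = 2608 − 48 = 2560.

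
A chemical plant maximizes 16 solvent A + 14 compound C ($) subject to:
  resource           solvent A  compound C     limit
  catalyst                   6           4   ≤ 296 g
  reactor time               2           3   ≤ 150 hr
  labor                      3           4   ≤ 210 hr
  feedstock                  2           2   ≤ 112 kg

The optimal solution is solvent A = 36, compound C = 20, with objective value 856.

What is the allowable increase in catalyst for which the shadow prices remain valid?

40

Binding constraints: catalyst, feedstock. The basis is B = [[6,4],[2,2]] with det 4.
Per unit increase in catalyst, x* moves by d = (0.5, -0.5).
The basis stays optimal until compound C reaches 0; allowable increase = 40 g.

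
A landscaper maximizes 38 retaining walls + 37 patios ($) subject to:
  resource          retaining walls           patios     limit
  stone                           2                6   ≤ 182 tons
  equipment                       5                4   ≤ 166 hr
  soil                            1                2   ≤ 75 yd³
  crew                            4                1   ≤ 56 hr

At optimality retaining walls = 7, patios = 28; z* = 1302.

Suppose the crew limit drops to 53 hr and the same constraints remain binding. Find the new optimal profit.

1281

At the optimum: stone uses 182 of 182 (binding); equipment uses 147 of 166 (slack = 19); soil uses 63 of 75 (slack = 12); crew uses 56 of 56 (binding).
Since equipment, soil are not tight, their duals are 0.
Dual feasibility on the basic columns requires 2·y_stone + 4·y_crew = 38, 6·y_stone + 1·y_crew = 37.
This yields shadow prices y_stone = 5, y_crew = 7.
Δz = y_crew·Δb = 7 × (-3) = -21, so new z* = 1302 − 21 = 1281.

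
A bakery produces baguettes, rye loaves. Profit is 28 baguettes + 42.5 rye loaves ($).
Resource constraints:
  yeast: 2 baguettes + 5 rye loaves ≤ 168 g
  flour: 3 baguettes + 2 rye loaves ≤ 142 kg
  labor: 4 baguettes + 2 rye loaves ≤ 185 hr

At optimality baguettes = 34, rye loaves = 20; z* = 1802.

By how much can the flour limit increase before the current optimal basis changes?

Binding constraints: yeast, flour. The basis is B = [[2,5],[3,2]] with det -11.
Per unit increase in flour, x* moves by d = (0.4545, -0.1818).
The basis stays optimal until labor becomes binding; allowable increase = 6.1875 kg.

6.1875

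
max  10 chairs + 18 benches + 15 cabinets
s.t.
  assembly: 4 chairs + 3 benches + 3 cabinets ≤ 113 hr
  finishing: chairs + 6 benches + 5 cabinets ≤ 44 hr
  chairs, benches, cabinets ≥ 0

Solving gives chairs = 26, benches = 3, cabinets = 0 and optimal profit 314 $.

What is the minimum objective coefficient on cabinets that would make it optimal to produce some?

Check each constraint at x*: assembly 113/113 (tight); finishing 44/44 (tight).
The binding rows give the dual system: 4·y_assembly + 1·y_finishing = 10 and 3·y_assembly + 6·y_finishing = 18.
Solving: y_assembly = 2, y_finishing = 2.
cabinets enters the basis when its profit ≥ yᵀa₃ = 2·3 + 2·5 = 16.

16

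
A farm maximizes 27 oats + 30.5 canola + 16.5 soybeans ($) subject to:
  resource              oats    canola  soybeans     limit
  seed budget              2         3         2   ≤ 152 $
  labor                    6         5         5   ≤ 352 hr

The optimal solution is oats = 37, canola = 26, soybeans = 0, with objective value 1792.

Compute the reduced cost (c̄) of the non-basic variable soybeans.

Both seed budget and labor are binding at x*.
From A_Bᵀ y = c: 2·y_seed budget + 6·y_labor = 27; 3·y_seed budget + 5·y_labor = 30.5.
→ y_seed budget = 6 and y_labor = 2.5.
Reduced cost of soybeans: c₃ − yᵀa₃ = 16.5 − (6·2 + 2.5·5) = 16.5 − 24.5 = -8.

-8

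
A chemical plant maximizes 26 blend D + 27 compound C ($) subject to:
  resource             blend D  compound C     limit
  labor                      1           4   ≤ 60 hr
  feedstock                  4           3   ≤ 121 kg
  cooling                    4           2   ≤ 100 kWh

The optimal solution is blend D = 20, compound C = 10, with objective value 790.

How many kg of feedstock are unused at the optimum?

feedstock used = 4·20 + 3·10 = 110; slack = 121 − 110 = 11.

11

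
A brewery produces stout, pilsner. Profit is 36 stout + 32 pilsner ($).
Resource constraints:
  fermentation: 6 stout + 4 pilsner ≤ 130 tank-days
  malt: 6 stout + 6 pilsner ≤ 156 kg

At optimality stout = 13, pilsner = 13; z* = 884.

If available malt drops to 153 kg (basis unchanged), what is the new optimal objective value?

872

Check each constraint at x*: fermentation 130/130 (tight); malt 156/156 (tight).
Dual feasibility on the basic columns requires 6·y_fermentation + 6·y_malt = 36, 4·y_fermentation + 6·y_malt = 32.
→ y_fermentation = 2 and y_malt = 4.
Δz = y_malt·Δb = 4 × (-3) = -12, so new z* = 884 − 12 = 872.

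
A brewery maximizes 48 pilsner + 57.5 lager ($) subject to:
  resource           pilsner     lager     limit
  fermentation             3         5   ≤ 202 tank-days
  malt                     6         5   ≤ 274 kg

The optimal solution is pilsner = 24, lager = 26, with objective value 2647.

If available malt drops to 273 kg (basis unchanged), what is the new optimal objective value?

2642.5

Both fermentation and malt are binding at x*.
The binding rows give the dual system: 3·y_fermentation + 6·y_malt = 48 and 5·y_fermentation + 5·y_malt = 57.5.
→ y_fermentation = 7 and y_malt = 4.5.
Δz = y_malt·Δb = 4.5 × (-1) = -4.5, so new z* = 2647 − 4.5 = 2642.5.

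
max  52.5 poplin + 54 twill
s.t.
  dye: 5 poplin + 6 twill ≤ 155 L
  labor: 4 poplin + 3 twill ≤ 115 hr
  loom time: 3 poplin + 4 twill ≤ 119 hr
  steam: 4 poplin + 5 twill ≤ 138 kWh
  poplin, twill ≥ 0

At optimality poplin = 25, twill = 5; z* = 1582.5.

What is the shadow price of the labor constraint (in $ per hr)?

5

Binding: dye and labor. Non-binding: loom time (24 unused), steam (13 unused).
Slack constraints have shadow price 0 (complementary slackness).
Dual feasibility on the basic columns requires 5·y_dye + 4·y_labor = 52.5, 6·y_dye + 3·y_labor = 54.
This yields shadow prices y_dye = 6.5, y_labor = 5.
Shadow price of labor = 5.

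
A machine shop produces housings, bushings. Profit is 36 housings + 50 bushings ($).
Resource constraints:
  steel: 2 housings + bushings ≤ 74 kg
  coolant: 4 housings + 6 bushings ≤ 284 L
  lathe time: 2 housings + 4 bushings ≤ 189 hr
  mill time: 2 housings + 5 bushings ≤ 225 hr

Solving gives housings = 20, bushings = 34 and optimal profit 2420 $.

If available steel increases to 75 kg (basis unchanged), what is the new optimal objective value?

2422

Binding: steel and coolant. Non-binding: lathe time (13 unused), mill time (15 unused).
Since lathe time, mill time are not tight, their duals are 0.
Dual feasibility on the basic columns requires 2·y_steel + 4·y_coolant = 36, 1·y_steel + 6·y_coolant = 50.
→ y_steel = 2 and y_coolant = 8.
Δz = y_steel·Δb = 2 × (1) = 2, so new z* = 2420 + 2 = 2422.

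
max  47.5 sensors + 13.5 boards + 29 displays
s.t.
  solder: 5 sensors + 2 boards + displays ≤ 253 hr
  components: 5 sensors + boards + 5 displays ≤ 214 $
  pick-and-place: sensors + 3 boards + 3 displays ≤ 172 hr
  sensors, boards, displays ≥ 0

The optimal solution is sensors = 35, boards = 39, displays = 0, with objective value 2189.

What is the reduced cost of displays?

Binding: solder and components. Non-binding: pick-and-place (20 unused).
Since pick-and-place is not tight, its dual is 0.
From A_Bᵀ y = c: 5·y_solder + 5·y_components = 47.5; 2·y_solder + 1·y_components = 13.5.
This yields shadow prices y_solder = 4, y_components = 5.5.
Reduced cost of displays: c₃ − yᵀa₃ = 29 − (4·1 + 5.5·5) = 29 − 31.5 = -2.5.

-2.5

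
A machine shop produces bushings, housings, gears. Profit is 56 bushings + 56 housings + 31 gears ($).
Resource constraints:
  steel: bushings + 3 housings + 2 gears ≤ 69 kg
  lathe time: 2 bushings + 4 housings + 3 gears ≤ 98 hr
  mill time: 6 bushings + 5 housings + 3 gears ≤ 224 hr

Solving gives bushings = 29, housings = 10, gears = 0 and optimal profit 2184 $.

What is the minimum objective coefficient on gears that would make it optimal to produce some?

36

At the optimum: steel uses 59 of 69 (slack = 10); lathe time uses 98 of 98 (binding); mill time uses 224 of 224 (binding).
By complementary slackness, y = 0 for the non-binding constraint.
From A_Bᵀ y = c: 2·y_lathe time + 6·y_mill time = 56; 4·y_lathe time + 5·y_mill time = 56.
This yields shadow prices y_lathe time = 4, y_mill time = 8.
gears enters the basis when its profit ≥ yᵀa₃ = 4·3 + 8·3 = 36.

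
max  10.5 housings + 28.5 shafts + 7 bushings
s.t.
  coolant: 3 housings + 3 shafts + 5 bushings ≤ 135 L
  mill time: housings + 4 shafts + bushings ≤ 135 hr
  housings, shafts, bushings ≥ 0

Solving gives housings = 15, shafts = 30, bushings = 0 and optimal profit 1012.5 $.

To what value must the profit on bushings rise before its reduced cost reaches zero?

Check each constraint at x*: coolant 135/135 (tight); mill time 135/135 (tight).
The binding rows give the dual system: 3·y_coolant + 1·y_mill time = 10.5 and 3·y_coolant + 4·y_mill time = 28.5.
This yields shadow prices y_coolant = 1.5, y_mill time = 6.
bushings enters the basis when its profit ≥ yᵀa₃ = 1.5·5 + 6·1 = 13.5.

13.5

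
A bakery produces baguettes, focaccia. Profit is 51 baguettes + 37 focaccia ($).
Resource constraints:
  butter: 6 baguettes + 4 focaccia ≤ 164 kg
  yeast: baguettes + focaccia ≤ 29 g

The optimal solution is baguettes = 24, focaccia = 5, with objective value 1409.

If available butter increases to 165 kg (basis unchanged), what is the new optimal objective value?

Check each constraint at x*: butter 164/164 (tight); yeast 29/29 (tight).
The binding rows give the dual system: 6·y_butter + 1·y_yeast = 51 and 4·y_butter + 1·y_yeast = 37.
This yields shadow prices y_butter = 7, y_yeast = 9.
Δz = y_butter·Δb = 7 × (1) = 7, so new z* = 1409 + 7 = 1416.

1416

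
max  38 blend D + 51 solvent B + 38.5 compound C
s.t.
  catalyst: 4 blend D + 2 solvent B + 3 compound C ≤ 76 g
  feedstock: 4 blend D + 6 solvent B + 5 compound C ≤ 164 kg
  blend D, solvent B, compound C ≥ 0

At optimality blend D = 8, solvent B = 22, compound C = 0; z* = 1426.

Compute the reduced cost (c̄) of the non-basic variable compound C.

Check each constraint at x*: catalyst 76/76 (tight); feedstock 164/164 (tight).
From A_Bᵀ y = c: 4·y_catalyst + 4·y_feedstock = 38; 2·y_catalyst + 6·y_feedstock = 51.
Solving: y_catalyst = 1.5, y_feedstock = 8.
Reduced cost of compound C: c₃ − yᵀa₃ = 38.5 − (1.5·3 + 8·5) = 38.5 − 44.5 = -6.

-6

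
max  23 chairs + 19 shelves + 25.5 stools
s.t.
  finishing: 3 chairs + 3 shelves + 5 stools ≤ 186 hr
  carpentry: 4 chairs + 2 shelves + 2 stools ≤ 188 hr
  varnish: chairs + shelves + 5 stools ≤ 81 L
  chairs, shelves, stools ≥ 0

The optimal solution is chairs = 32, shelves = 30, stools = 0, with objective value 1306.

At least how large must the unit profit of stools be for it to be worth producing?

29

Binding: finishing and carpentry. Non-binding: varnish (19 unused).
By complementary slackness, y = 0 for the non-binding constraint.
The binding rows give the dual system: 3·y_finishing + 4·y_carpentry = 23 and 3·y_finishing + 2·y_carpentry = 19.
Solving: y_finishing = 5, y_carpentry = 2.
stools enters the basis when its profit ≥ yᵀa₃ = 5·5 + 2·2 = 29.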